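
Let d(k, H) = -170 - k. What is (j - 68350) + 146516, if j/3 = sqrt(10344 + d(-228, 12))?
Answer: 78166 + 3*sqrt(10402) ≈ 78472.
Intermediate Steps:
j = 3*sqrt(10402) (j = 3*sqrt(10344 + (-170 - 1*(-228))) = 3*sqrt(10344 + (-170 + 228)) = 3*sqrt(10344 + 58) = 3*sqrt(10402) ≈ 305.97)
(j - 68350) + 146516 = (3*sqrt(10402) - 68350) + 146516 = (-68350 + 3*sqrt(10402)) + 146516 = 78166 + 3*sqrt(10402)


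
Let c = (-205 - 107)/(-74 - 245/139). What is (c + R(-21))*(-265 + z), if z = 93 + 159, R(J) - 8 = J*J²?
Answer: 1266199675/10531 ≈ 1.2024e+5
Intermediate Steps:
R(J) = 8 + J³ (R(J) = 8 + J*J² = 8 + J³)
z = 252
c = 43368/10531 (c = -312/(-74 - 245*1/139) = -312/(-74 - 245/139) = -312/(-10531/139) = -312*(-139/10531) = 43368/10531 ≈ 4.1181)
(c + R(-21))*(-265 + z) = (43368/10531 + (8 + (-21)³))*(-265 + 252) = (43368/10531 + (8 - 9261))*(-13) = (43368/10531 - 9253)*(-13) = -97399975/10531*(-13) = 1266199675/10531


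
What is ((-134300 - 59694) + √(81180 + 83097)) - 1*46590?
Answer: -240584 + 3*√18253 ≈ -2.4018e+5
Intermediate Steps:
((-134300 - 59694) + √(81180 + 83097)) - 1*46590 = (-193994 + √164277) - 46590 = (-193994 + 3*√18253) - 46590 = -240584 + 3*√18253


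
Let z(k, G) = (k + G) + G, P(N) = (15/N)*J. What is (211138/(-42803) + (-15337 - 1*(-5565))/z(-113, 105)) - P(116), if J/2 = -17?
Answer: -24388843311/240809678 ≈ -101.28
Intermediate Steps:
J = -34 (J = 2*(-17) = -34)
P(N) = -510/N (P(N) = (15/N)*(-34) = -510/N)
z(k, G) = k + 2*G (z(k, G) = (G + k) + G = k + 2*G)
(211138/(-42803) + (-15337 - 1*(-5565))/z(-113, 105)) - P(116) = (211138/(-42803) + (-15337 - 1*(-5565))/(-113 + 2*105)) - (-510)/116 = (211138*(-1/42803) + (-15337 + 5565)/(-113 + 210)) - (-510)/116 = (-211138/42803 - 9772/97) - 1*(-255/58) = (-211138/42803 - 9772*1/97) + 255/58 = (-211138/42803 - 9772/97) + 255/58 = -438751302/4151891 + 255/58 = -24388843311/240809678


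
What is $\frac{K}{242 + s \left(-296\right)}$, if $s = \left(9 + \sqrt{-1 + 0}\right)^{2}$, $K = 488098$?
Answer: $- \frac{2860010231}{144431857} + \frac{650146536 i}{144431857} \approx -19.802 + 4.5014 i$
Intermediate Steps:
$s = \left(9 + i\right)^{2}$ ($s = \left(9 + \sqrt{-1}\right)^{2} = \left(9 + i\right)^{2} \approx 80.0 + 18.0 i$)
$\frac{K}{242 + s \left(-296\right)} = \frac{488098}{242 + \left(9 + i\right)^{2} \left(-296\right)} = \frac{488098}{242 - 296 \left(9 + i\right)^{2}}$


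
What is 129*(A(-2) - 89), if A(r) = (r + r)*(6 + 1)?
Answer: -15093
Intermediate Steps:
A(r) = 14*r (A(r) = (2*r)*7 = 14*r)
129*(A(-2) - 89) = 129*(14*(-2) - 89) = 129*(-28 - 89) = 129*(-117) = -15093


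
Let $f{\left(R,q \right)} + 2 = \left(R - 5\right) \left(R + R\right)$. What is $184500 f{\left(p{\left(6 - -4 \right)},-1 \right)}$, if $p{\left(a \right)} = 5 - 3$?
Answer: $-2583000$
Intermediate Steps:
$p{\left(a \right)} = 2$ ($p{\left(a \right)} = 5 - 3 = 2$)
$f{\left(R,q \right)} = -2 + 2 R \left(-5 + R\right)$ ($f{\left(R,q \right)} = -2 + \left(R - 5\right) \left(R + R\right) = -2 + \left(-5 + R\right) 2 R = -2 + 2 R \left(-5 + R\right)$)
$184500 f{\left(p{\left(6 - -4 \right)},-1 \right)} = 184500 \left(-2 - 20 + 2 \cdot 2^{2}\right) = 184500 \left(-2 - 20 + 2 \cdot 4\right) = 184500 \left(-2 - 20 + 8\right) = 184500 \left(-14\right) = -2583000$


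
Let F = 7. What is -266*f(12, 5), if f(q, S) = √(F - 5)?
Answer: -266*√2 ≈ -376.18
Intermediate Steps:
f(q, S) = √2 (f(q, S) = √(7 - 5) = √2)
-266*f(12, 5) = -266*√2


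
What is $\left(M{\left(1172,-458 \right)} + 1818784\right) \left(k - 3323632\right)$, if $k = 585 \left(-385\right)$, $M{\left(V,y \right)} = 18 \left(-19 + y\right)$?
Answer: $-6424133843686$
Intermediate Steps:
$M{\left(V,y \right)} = -342 + 18 y$
$k = -225225$
$\left(M{\left(1172,-458 \right)} + 1818784\right) \left(k - 3323632\right) = \left(\left(-342 + 18 \left(-458\right)\right) + 1818784\right) \left(-225225 - 3323632\right) = \left(\left(-342 - 8244\right) + 1818784\right) \left(-3548857\right) = \left(-8586 + 1818784\right) \left(-3548857\right) = 1810198 \left(-3548857\right) = -6424133843686$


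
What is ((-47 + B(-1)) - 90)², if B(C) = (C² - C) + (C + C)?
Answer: 18769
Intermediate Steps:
B(C) = C + C² (B(C) = (C² - C) + 2*C = C + C²)
((-47 + B(-1)) - 90)² = ((-47 - (1 - 1)) - 90)² = ((-47 - 1*0) - 90)² = ((-47 + 0) - 90)² = (-47 - 90)² = (-137)² = 18769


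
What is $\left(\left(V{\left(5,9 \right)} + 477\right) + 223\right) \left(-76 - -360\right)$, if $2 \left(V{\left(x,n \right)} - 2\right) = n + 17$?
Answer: $203060$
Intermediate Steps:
$V{\left(x,n \right)} = \frac{21}{2} + \frac{n}{2}$ ($V{\left(x,n \right)} = 2 + \frac{n + 17}{2} = 2 + \frac{17 + n}{2} = 2 + \left(\frac{17}{2} + \frac{n}{2}\right) = \frac{21}{2} + \frac{n}{2}$)
$\left(\left(V{\left(5,9 \right)} + 477\right) + 223\right) \left(-76 - -360\right) = \left(\left(\left(\frac{21}{2} + \frac{1}{2} \cdot 9\right) + 477\right) + 223\right) \left(-76 - -360\right) = \left(\left(\left(\frac{21}{2} + \frac{9}{2}\right) + 477\right) + 223\right) \left(-76 + 360\right) = \left(\left(15 + 477\right) + 223\right) 284 = \left(492 + 223\right) 284 = 715 \cdot 284 = 203060$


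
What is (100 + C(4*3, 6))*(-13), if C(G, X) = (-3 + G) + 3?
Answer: -1456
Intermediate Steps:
C(G, X) = G
(100 + C(4*3, 6))*(-13) = (100 + 4*3)*(-13) = (100 + 12)*(-13) = 112*(-13) = -1456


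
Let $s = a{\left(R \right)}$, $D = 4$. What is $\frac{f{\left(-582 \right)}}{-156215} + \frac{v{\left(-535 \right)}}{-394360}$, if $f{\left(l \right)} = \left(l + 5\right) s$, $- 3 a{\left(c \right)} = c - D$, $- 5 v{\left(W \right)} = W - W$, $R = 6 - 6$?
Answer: $\frac{2308}{468645} \approx 0.0049248$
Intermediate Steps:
$R = 0$ ($R = 6 - 6 = 0$)
$v{\left(W \right)} = 0$ ($v{\left(W \right)} = - \frac{W - W}{5} = \left(- \frac{1}{5}\right) 0 = 0$)
$a{\left(c \right)} = \frac{4}{3} - \frac{c}{3}$ ($a{\left(c \right)} = - \frac{c - 4}{3} = - \frac{-4 + c}{3} = \frac{4}{3} - \frac{c}{3}$)
$s = \frac{4}{3}$ ($s = \frac{4}{3} - 0 = \frac{4}{3} + 0 = \frac{4}{3} \approx 1.3333$)
$f{\left(l \right)} = \frac{20}{3} + \frac{4 l}{3}$ ($f{\left(l \right)} = \left(l + 5\right) \frac{4}{3} = \left(5 + l\right) \frac{4}{3} = \frac{20}{3} + \frac{4 l}{3}$)
$\frac{f{\left(-582 \right)}}{-156215} + \frac{v{\left(-535 \right)}}{-394360} = \frac{\frac{20}{3} + \frac{4}{3} \left(-582\right)}{-156215} + \frac{0}{-394360} = \left(\frac{20}{3} - 776\right) \left(- \frac{1}{156215}\right) + 0 \left(- \frac{1}{394360}\right) = \left(- \frac{2308}{3}\right) \left(- \frac{1}{156215}\right) + 0 = \frac{2308}{468645} + 0 = \frac{2308}{468645}$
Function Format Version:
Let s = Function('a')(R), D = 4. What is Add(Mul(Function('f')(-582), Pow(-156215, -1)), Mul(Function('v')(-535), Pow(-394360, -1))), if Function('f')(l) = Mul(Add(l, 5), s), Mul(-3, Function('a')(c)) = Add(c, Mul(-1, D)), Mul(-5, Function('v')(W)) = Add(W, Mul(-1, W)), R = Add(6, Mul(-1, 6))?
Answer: Rational(2308, 468645) ≈ 0.0049248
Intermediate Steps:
R = 0 (R = Add(6, -6) = 0)
Function('v')(W) = 0 (Function('v')(W) = Mul(Rational(-1, 5), Add(W, Mul(-1, W))) = Mul(Rational(-1, 5), 0) = 0)
Function('a')(c) = Add(Rational(4, 3), Mul(Rational(-1, 3), c)) (Function('a')(c) = Mul(Rational(-1, 3), Add(c, Mul(-1, 4))) = Mul(Rational(-1, 3), Add(c, -4)) = Mul(Rational(-1, 3), Add(-4, c)) = Add(Rational(4, 3), Mul(Rational(-1, 3), c)))
s = Rational(4, 3) (s = Add(Rational(4, 3), Mul(Rational(-1, 3), 0)) = Add(Rational(4, 3), 0) = Rational(4, 3) ≈ 1.3333)
Function('f')(l) = Add(Rational(20, 3), Mul(Rational(4, 3), l)) (Function('f')(l) = Mul(Add(l, 5), Rational(4, 3)) = Mul(Add(5, l), Rational(4, 3)) = Add(Rational(20, 3), Mul(Rational(4, 3), l)))
Add(Mul(Function('f')(-582), Pow(-156215, -1)), Mul(Function('v')(-535), Pow(-394360, -1))) = Add(Mul(Add(Rational(20, 3), Mul(Rational(4, 3), -582)), Pow(-156215, -1)), Mul(0, Pow(-394360, -1))) = Add(Mul(Add(Rational(20, 3), -776), Rational(-1, 156215)), Mul(0, Rational(-1, 394360))) = Add(Mul(Rational(-2308, 3), Rational(-1, 156215)), 0) = Add(Rational(2308, 468645), 0) = Rational(2308, 468645)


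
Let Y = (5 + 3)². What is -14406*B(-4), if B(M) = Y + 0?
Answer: -921984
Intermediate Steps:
Y = 64 (Y = 8² = 64)
B(M) = 64 (B(M) = 64 + 0 = 64)
-14406*B(-4) = -14406*64 = -921984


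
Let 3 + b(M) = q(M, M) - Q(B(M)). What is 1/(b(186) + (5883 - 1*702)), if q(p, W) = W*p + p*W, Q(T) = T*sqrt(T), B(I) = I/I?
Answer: 1/74369 ≈ 1.3446e-5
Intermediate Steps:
B(I) = 1
Q(T) = T**(3/2)
q(p, W) = 2*W*p (q(p, W) = W*p + W*p = 2*W*p)
b(M) = -4 + 2*M**2 (b(M) = -3 + (2*M*M - 1**(3/2)) = -3 + (2*M**2 - 1*1) = -3 + (2*M**2 - 1) = -3 + (-1 + 2*M**2) = -4 + 2*M**2)
1/(b(186) + (5883 - 1*702)) = 1/((-4 + 2*186**2) + (5883 - 1*702)) = 1/((-4 + 2*34596) + (5883 - 702)) = 1/((-4 + 69192) + 5181) = 1/(69188 + 5181) = 1/74369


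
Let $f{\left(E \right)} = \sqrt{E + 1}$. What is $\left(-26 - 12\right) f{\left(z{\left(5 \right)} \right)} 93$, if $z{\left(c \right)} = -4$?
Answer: $- 3534 i \sqrt{3} \approx - 6121.1 i$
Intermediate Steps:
$f{\left(E \right)} = \sqrt{1 + E}$
$\left(-26 - 12\right) f{\left(z{\left(5 \right)} \right)} 93 = \left(-26 - 12\right) \sqrt{1 - 4} \cdot 93 = \left(-26 - 12\right) \sqrt{-3} \cdot 93 = - 38 i \sqrt{3} \cdot 93 = - 3534 i \sqrt{3}$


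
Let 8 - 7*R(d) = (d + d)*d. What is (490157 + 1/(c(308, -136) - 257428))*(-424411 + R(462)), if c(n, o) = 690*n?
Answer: -74791327037045135/314356 ≈ -2.3792e+11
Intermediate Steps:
R(d) = 8/7 - 2*d**2/7 (R(d) = 8/7 - (d + d)*d/7 = 8/7 - 2*d*d/7 = 8/7 - 2*d**2/7)
(490157 + 1/(c(308, -136) - 257428))*(-424411 + R(462)) = (490157 + 1/(690*308 - 257428))*(-424411 + (8/7 - 2/7*462**2)) = (490157 + 1/(212520 - 257428))*(-424411 + (8/7 - 2/7*213444)) = (490157 + 1/(-44908))*(-424411 + (8/7 - 60984)) = (490157 - 1/44908)*(-424411 - 426880/7) = (22011970555/44908)*(-3397757/7) = -74791327037045135/314356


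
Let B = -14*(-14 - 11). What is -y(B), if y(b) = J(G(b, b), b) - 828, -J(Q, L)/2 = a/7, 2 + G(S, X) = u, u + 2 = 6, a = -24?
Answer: 5748/7 ≈ 821.14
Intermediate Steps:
u = 4 (u = -2 + 6 = 4)
G(S, X) = 2 (G(S, X) = -2 + 4 = 2)
J(Q, L) = 48/7 (J(Q, L) = -(-48)/7 = -2*(-24/7) = 48/7)
B = 350 (B = -14*(-25) = 350)
y(b) = -5748/7 (y(b) = 48/7 - 828 = -5748/7)
-y(B) = -1*(-5748/7) = 5748/7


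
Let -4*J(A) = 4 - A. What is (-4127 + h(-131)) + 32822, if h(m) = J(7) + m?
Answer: 114259/4 ≈ 28565.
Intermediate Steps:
J(A) = -1 + A/4 (J(A) = -(4 - A)/4 = -1 + A/4)
h(m) = ¾ + m (h(m) = (-1 + (¼)*7) + m = (-1 + 7/4) + m = ¾ + m)
(-4127 + h(-131)) + 32822 = (-4127 + (¾ - 131)) + 32822 = (-4127 - 521/4) + 32822 = -17029/4 + 32822 = 114259/4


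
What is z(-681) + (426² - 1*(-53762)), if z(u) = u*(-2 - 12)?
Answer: 244772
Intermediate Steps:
z(u) = -14*u (z(u) = u*(-14) = -14*u)
z(-681) + (426² - 1*(-53762)) = -14*(-681) + (426² - 1*(-53762)) = 9534 + (181476 + 53762) = 9534 + 235238 = 244772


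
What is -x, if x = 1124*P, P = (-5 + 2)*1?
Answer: 3372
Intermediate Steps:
P = -3 (P = -3*1 = -3)
x = -3372 (x = 1124*(-3) = -3372)
-x = -1*(-3372) = 3372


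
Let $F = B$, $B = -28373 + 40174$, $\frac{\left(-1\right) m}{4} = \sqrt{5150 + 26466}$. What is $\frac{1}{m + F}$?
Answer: $\frac{11801}{138757745} + \frac{32 \sqrt{494}}{138757745} \approx 9.0173 \cdot 10^{-5}$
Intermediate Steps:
$m = - 32 \sqrt{494}$ ($m = - 4 \sqrt{5150 + 26466} = - 4 \sqrt{31616} = - 4 \cdot 8 \sqrt{494} = - 32 \sqrt{494} \approx -711.24$)
$B = 11801$
$F = 11801$
$\frac{1}{m + F} = \frac{1}{- 32 \sqrt{494} + 11801} = \frac{1}{11801 - 32 \sqrt{494}}$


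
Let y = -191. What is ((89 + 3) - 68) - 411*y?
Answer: 78525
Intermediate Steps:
((89 + 3) - 68) - 411*y = ((89 + 3) - 68) - 411*(-191) = (92 - 68) + 78501 = 24 + 78501 = 78525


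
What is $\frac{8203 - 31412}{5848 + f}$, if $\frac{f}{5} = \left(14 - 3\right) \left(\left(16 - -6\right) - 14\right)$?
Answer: $- \frac{23209}{6288} \approx -3.691$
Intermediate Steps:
$f = 440$ ($f = 5 \left(14 - 3\right) \left(\left(16 - -6\right) - 14\right) = 5 \cdot 11 \left(\left(16 + 6\right) - 14\right) = 5 \cdot 11 \left(22 - 14\right) = 5 \cdot 11 \cdot 8 = 5 \cdot 88 = 440$)
$\frac{8203 - 31412}{5848 + f} = \frac{8203 - 31412}{5848 + 440} = - \frac{23209}{6288}$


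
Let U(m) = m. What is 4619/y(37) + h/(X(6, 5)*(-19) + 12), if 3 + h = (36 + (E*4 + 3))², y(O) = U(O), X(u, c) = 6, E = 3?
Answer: 62502/629 ≈ 99.367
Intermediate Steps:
y(O) = O
h = 2598 (h = -3 + (36 + (3*4 + 3))² = -3 + (36 + (12 + 3))² = -3 + (36 + 15)² = -3 + 51² = -3 + 2601 = 2598)
4619/y(37) + h/(X(6, 5)*(-19) + 12) = 4619/37 + 2598/(6*(-19) + 12) = 4619*(1/37) + 2598/(-114 + 12) = 4619/37 + 2598/(-102) = 4619/37 + 2598*(-1/102) = 4619/37 - 433/17 = 62502/629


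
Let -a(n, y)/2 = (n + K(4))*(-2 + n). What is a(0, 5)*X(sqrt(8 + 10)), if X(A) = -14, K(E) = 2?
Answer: -112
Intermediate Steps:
a(n, y) = -2*(-2 + n)*(2 + n) (a(n, y) = -2*(n + 2)*(-2 + n) = -2*(2 + n)*(-2 + n) = -2*(-2 + n)*(2 + n))
a(0, 5)*X(sqrt(8 + 10)) = (8 - 2*0**2)*(-14) = (8 - 2*0)*(-14) = (8 + 0)*(-14) = 8*(-14) = -112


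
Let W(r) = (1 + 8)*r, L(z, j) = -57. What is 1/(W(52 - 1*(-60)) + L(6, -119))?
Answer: 1/951 ≈ 0.0010515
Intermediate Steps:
W(r) = 9*r
1/(W(52 - 1*(-60)) + L(6, -119)) = 1/(9*(52 - 1*(-60)) - 57) = 1/(9*(52 + 60) - 57) = 1/(9*112 - 57) = 1/(1008 - 57) = 1/951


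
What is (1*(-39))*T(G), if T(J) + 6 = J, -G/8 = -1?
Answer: -78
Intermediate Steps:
G = 8 (G = -8*(-1) = 8)
T(J) = -6 + J
(1*(-39))*T(G) = (1*(-39))*(-6 + 8) = -39*2 = -78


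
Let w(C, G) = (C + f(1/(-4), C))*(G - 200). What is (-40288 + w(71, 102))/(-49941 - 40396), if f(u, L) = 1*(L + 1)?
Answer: 54302/90337 ≈ 0.60110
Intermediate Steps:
f(u, L) = 1 + L (f(u, L) = 1*(1 + L) = 1 + L)
w(C, G) = (1 + 2*C)*(-200 + G) (w(C, G) = (C + (1 + C))*(G - 200) = (1 + 2*C)*(-200 + G))
(-40288 + w(71, 102))/(-49941 - 40396) = (-40288 + (-200 + 102 - 400*71 + 2*71*102))/(-49941 - 40396) = (-40288 + (-200 + 102 - 28400 + 14484))/(-90337) = (-40288 - 14014)*(-1/90337) = -54302*(-1/90337) = 54302/90337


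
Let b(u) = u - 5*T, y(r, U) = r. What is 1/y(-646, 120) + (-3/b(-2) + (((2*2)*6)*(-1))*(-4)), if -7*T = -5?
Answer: 810717/8398 ≈ 96.537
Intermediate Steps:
T = 5/7 (T = -1/7*(-5) = 5/7 ≈ 0.71429)
b(u) = -25/7 + u (b(u) = u - 5*5/7 = u - 25/7 = -25/7 + u)
1/y(-646, 120) + (-3/b(-2) + (((2*2)*6)*(-1))*(-4)) = 1/(-646) + (-3/(-25/7 - 2) + (((2*2)*6)*(-1))*(-4)) = -1/646 + (-3/(-39/7) + ((4*6)*(-1))*(-4)) = -1/646 + (-3*(-7/39) + (24*(-1))*(-4)) = -1/646 + (7/13 - 24*(-4)) = -1/646 + (7/13 + 96) = -1/646 + 1255/13 = 810717/8398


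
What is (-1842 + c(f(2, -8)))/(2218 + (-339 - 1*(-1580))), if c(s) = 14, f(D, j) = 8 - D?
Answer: -1828/3459 ≈ -0.52848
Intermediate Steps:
(-1842 + c(f(2, -8)))/(2218 + (-339 - 1*(-1580))) = (-1842 + 14)/(2218 + (-339 - 1*(-1580))) = -1828/(2218 + (-339 + 1580)) = -1828/(2218 + 1241) = -1828/3459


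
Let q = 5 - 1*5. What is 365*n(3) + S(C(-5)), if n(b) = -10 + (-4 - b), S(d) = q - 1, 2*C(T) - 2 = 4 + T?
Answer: -6206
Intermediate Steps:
q = 0 (q = 5 - 5 = 0)
C(T) = 3 + T/2 (C(T) = 1 + (4 + T)/2 = 1 + (2 + T/2) = 3 + T/2)
S(d) = -1 (S(d) = 0 - 1 = -1)
n(b) = -14 - b
365*n(3) + S(C(-5)) = 365*(-14 - 1*3) - 1 = 365*(-14 - 3) - 1 = 365*(-17) - 1 = -6205 - 1 = -6206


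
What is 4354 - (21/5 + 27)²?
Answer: 84514/25 ≈ 3380.6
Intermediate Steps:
4354 - (21/5 + 27)² = 4354 - (156/5)² = 4354 - 1*24336/25 = 4354 - 24336/25 = 84514/25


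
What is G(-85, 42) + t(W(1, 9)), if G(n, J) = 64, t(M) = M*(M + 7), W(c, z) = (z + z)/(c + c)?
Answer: 208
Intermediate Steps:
W(c, z) = z/c (W(c, z) = (2*z)/((2*c)) = (2*z)*(1/(2*c)) = z/c)
t(M) = M*(7 + M)
G(-85, 42) + t(W(1, 9)) = 64 + (9/1)*(7 + 9/1) = 64 + (9*1)*(7 + 9*1) = 64 + 9*(7 + 9) = 64 + 9*16 = 64 + 144 = 208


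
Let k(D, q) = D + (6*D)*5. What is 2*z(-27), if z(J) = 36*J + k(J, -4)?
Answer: -3618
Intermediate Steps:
k(D, q) = 31*D (k(D, q) = D + 30*D = 31*D)
z(J) = 67*J (z(J) = 36*J + 31*J = 67*J)
2*z(-27) = 2*(67*(-27)) = 2*(-1809) = -3618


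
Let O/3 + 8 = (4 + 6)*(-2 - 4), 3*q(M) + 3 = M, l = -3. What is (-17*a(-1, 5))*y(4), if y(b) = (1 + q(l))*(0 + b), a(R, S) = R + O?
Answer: -13940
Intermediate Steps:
q(M) = -1 + M/3
O = -204 (O = -24 + 3*((4 + 6)*(-2 - 4)) = -24 + 3*(10*(-6)) = -24 + 3*(-60) = -24 - 180 = -204)
a(R, S) = -204 + R (a(R, S) = R - 204 = -204 + R)
y(b) = -b (y(b) = (1 + (-1 + (⅓)*(-3)))*(0 + b) = (1 + (-1 - 1))*b = (1 - 2)*b = -b)
(-17*a(-1, 5))*y(4) = (-17*(-204 - 1))*(-1*4) = -17*(-205)*(-4) = 3485*(-4) = -13940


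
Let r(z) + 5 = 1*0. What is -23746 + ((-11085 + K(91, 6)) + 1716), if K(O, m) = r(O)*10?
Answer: -33165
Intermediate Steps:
r(z) = -5 (r(z) = -5 + 1*0 = -5 + 0 = -5)
K(O, m) = -50 (K(O, m) = -5*10 = -50)
-23746 + ((-11085 + K(91, 6)) + 1716) = -23746 + ((-11085 - 50) + 1716) = -23746 + (-11135 + 1716) = -23746 - 9419 = -33165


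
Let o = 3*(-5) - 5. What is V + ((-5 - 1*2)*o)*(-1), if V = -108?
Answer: -248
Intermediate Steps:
o = -20 (o = -15 - 5 = -20)
V + ((-5 - 1*2)*o)*(-1) = -108 + ((-5 - 1*2)*(-20))*(-1) = -108 + ((-5 - 2)*(-20))*(-1) = -108 - 7*(-20)*(-1) = -108 + 140*(-1) = -108 - 140 = -248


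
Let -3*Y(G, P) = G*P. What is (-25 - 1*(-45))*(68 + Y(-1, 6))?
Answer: 1400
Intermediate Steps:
Y(G, P) = -G*P/3
(-25 - 1*(-45))*(68 + Y(-1, 6)) = (-25 - 1*(-45))*(68 - ⅓*(-1)*6) = (-25 + 45)*(68 + 2) = 20*70 = 1400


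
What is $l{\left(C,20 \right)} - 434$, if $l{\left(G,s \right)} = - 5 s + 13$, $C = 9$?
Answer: $-521$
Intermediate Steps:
$l{\left(G,s \right)} = 13 - 5 s$
$l{\left(C,20 \right)} - 434 = \left(13 - 100\right) - 434 = -87 - 434 = -521$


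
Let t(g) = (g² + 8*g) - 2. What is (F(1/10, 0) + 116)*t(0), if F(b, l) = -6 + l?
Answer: -220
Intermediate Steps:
t(g) = -2 + g² + 8*g
(F(1/10, 0) + 116)*t(0) = ((-6 + 0) + 116)*(-2 + 0² + 8*0) = (-6 + 116)*(-2 + 0 + 0) = 110*(-2) = -220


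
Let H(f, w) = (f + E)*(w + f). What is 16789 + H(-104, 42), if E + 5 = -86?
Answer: 28879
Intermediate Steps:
E = -91 (E = -5 - 86 = -91)
H(f, w) = (-91 + f)*(f + w) (H(f, w) = (f - 91)*(w + f) = (-91 + f)*(f + w))
16789 + H(-104, 42) = 16789 + ((-104)² - 91*(-104) - 91*42 - 104*42) = 16789 + (10816 + 9464 - 3822 - 4368) = 16789 + 12090 = 28879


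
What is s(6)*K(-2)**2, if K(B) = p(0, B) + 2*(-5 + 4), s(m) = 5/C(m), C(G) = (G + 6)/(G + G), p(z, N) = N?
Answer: 80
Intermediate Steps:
C(G) = (6 + G)/(2*G) (C(G) = (6 + G)/((2*G)) = (6 + G)*(1/(2*G)) = (6 + G)/(2*G))
s(m) = 10*m/(6 + m) (s(m) = 5/(((6 + m)/(2*m))) = 5*(2*m/(6 + m)) = 10*m/(6 + m))
K(B) = -2 + B (K(B) = B + 2*(-5 + 4) = B + 2*(-1) = B - 2 = -2 + B)
s(6)*K(-2)**2 = (10*6/(6 + 6))*(-2 - 2)**2 = (10*6/12)*(-4)**2 = (10*6*(1/12))*16 = 5*16 = 80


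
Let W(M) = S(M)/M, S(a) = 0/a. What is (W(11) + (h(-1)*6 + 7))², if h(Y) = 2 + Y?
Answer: 169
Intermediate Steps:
S(a) = 0
W(M) = 0 (W(M) = 0/M = 0)
(W(11) + (h(-1)*6 + 7))² = (0 + ((2 - 1)*6 + 7))² = (0 + (1*6 + 7))² = (0 + (6 + 7))² = (0 + 13)² = 13² = 169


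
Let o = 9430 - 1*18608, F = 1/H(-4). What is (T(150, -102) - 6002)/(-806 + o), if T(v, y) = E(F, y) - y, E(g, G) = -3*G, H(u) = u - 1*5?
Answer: 2797/4992 ≈ 0.56030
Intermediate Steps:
H(u) = -5 + u (H(u) = u - 5 = -5 + u)
F = -⅑ (F = 1/(-5 - 4) = 1/(-9) = -⅑ ≈ -0.11111)
o = -9178 (o = 9430 - 18608 = -9178)
T(v, y) = -4*y (T(v, y) = -3*y - y = -4*y)
(T(150, -102) - 6002)/(-806 + o) = (-4*(-102) - 6002)/(-806 - 9178) = (408 - 6002)/(-9984) = -5594*(-1/9984) = 2797/4992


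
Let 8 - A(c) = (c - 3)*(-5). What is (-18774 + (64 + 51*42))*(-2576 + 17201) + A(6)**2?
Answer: -242306471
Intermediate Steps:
A(c) = -7 + 5*c (A(c) = 8 - (c - 3)*(-5) = 8 - (-3 + c)*(-5) = 8 - (15 - 5*c) = 8 + (-15 + 5*c) = -7 + 5*c)
(-18774 + (64 + 51*42))*(-2576 + 17201) + A(6)**2 = (-18774 + (64 + 51*42))*(-2576 + 17201) + (-7 + 5*6)**2 = (-18774 + (64 + 2142))*14625 + (-7 + 30)**2 = (-18774 + 2206)*14625 + 23**2 = -16568*14625 + 529 = -242307000 + 529 = -242306471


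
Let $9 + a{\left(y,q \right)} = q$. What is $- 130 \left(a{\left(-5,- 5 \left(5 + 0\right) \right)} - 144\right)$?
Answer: $23140$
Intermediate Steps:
$a{\left(y,q \right)} = -9 + q$
$- 130 \left(a{\left(-5,- 5 \left(5 + 0\right) \right)} - 144\right) = - 130 \left(\left(-9 - 5 \left(5 + 0\right)\right) - 144\right) = - 130 \left(\left(-9 - 25\right) - 144\right) = - 130 \left(-34 - 144\right) = \left(-130\right) \left(-178\right) = 23140$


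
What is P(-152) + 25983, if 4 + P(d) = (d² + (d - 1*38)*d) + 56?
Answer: 78019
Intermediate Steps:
P(d) = 52 + d² + d*(-38 + d) (P(d) = -4 + ((d² + (d - 1*38)*d) + 56) = -4 + ((d² + (d - 38)*d) + 56) = -4 + ((d² + (-38 + d)*d) + 56) = -4 + ((d² + d*(-38 + d)) + 56) = -4 + (56 + d² + d*(-38 + d)) = 52 + d² + d*(-38 + d))
P(-152) + 25983 = (52 - 38*(-152) + 2*(-152)²) + 25983 = (52 + 5776 + 2*23104) + 25983 = (52 + 5776 + 46208) + 25983 = 52036 + 25983 = 78019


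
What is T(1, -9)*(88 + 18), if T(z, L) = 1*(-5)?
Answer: -530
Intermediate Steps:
T(z, L) = -5
T(1, -9)*(88 + 18) = -5*(88 + 18) = -5*106 = -530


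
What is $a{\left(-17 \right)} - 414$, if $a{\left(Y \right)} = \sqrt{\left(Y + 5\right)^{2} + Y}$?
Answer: $-414 + \sqrt{127} \approx -402.73$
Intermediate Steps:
$a{\left(Y \right)} = \sqrt{Y + \left(5 + Y\right)^{2}}$ ($a{\left(Y \right)} = \sqrt{\left(5 + Y\right)^{2} + Y} = \sqrt{Y + \left(5 + Y\right)^{2}}$)
$a{\left(-17 \right)} - 414 = \sqrt{-17 + \left(5 - 17\right)^{2}} - 414 = \sqrt{-17 + \left(-12\right)^{2}} - 414 = \sqrt{-17 + 144} - 414 = \sqrt{127} - 414 = -414 + \sqrt{127}$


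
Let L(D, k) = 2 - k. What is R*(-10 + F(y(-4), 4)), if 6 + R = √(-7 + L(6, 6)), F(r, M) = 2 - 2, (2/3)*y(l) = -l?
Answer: 60 - 10*I*√11 ≈ 60.0 - 33.166*I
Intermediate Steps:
y(l) = -3*l/2 (y(l) = 3*(-l)/2 = -3*l/2)
F(r, M) = 0
R = -6 + I*√11 (R = -6 + √(-7 + (2 - 1*6)) = -6 + √(-7 + (2 - 6)) = -6 + √(-7 - 4) = -6 + √(-11) = -6 + I*√11 ≈ -6.0 + 3.3166*I)
R*(-10 + F(y(-4), 4)) = (-6 + I*√11)*(-10 + 0) = (-6 + I*√11)*(-10) = 60 - 10*I*√11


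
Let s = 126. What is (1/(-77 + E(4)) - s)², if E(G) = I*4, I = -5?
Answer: 149401729/9409 ≈ 15879.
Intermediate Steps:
E(G) = -20 (E(G) = -5*4 = -20)
(1/(-77 + E(4)) - s)² = (1/(-77 - 20) - 1*126)² = (1/(-97) - 126)² = (-1/97 - 126)² = (-12223/97)² = 149401729/9409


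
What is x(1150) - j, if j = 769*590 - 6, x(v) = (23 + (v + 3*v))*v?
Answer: 4862746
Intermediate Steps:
x(v) = v*(23 + 4*v) (x(v) = (23 + 4*v)*v = v*(23 + 4*v))
j = 453704 (j = 453710 - 6 = 453704)
x(1150) - j = 1150*(23 + 4*1150) - 1*453704 = 1150*(23 + 4600) - 453704 = 1150*4623 - 453704 = 5316450 - 453704 = 4862746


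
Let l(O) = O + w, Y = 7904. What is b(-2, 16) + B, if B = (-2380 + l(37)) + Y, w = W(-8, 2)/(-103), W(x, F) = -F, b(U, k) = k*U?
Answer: 569489/103 ≈ 5529.0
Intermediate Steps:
b(U, k) = U*k
w = 2/103 (w = -1*2/(-103) = -2*(-1/103) = 2/103 ≈ 0.019417)
l(O) = 2/103 + O (l(O) = O + 2/103 = 2/103 + O)
B = 572785/103 (B = (-2380 + (2/103 + 37)) + 7904 = (-2380 + 3813/103) + 7904 = -241327/103 + 7904 = 572785/103 ≈ 5561.0)
b(-2, 16) + B = -2*16 + 572785/103 = -32 + 572785/103 = 569489/103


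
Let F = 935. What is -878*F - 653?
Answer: -821583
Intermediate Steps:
-878*F - 653 = -878*935 - 653 = -820930 - 653 = -821583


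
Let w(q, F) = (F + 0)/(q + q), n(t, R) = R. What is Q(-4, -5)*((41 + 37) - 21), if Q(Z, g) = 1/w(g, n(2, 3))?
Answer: -190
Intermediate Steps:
w(q, F) = F/(2*q) (w(q, F) = F/((2*q)) = F*(1/(2*q)) = F/(2*q))
Q(Z, g) = 2*g/3 (Q(Z, g) = 1/((½)*3/g) = 1/(3/(2*g)) = 2*g/3)
Q(-4, -5)*((41 + 37) - 21) = ((⅔)*(-5))*((41 + 37) - 21) = -10*(78 - 21)/3 = -10/3*57 = -190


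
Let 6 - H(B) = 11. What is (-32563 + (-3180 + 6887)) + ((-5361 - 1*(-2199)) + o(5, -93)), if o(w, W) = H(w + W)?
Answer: -32023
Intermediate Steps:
H(B) = -5 (H(B) = 6 - 1*11 = 6 - 11 = -5)
o(w, W) = -5
(-32563 + (-3180 + 6887)) + ((-5361 - 1*(-2199)) + o(5, -93)) = (-32563 + (-3180 + 6887)) + ((-5361 - 1*(-2199)) - 5) = (-32563 + 3707) + ((-5361 + 2199) - 5) = -28856 + (-3162 - 5) = -28856 - 3167 = -32023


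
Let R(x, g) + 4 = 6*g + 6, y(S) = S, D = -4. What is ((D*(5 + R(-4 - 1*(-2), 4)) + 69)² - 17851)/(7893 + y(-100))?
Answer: -14826/7793 ≈ -1.9025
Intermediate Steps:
R(x, g) = 2 + 6*g (R(x, g) = -4 + (6*g + 6) = -4 + (6 + 6*g) = 2 + 6*g)
((D*(5 + R(-4 - 1*(-2), 4)) + 69)² - 17851)/(7893 + y(-100)) = ((-4*(5 + (2 + 6*4)) + 69)² - 17851)/(7893 - 100) = ((-4*(5 + (2 + 24)) + 69)² - 17851)/7793 = ((-4*(5 + 26) + 69)² - 17851)*(1/7793) = ((-4*31 + 69)² - 17851)*(1/7793) = ((-124 + 69)² - 17851)*(1/7793) = ((-55)² - 17851)*(1/7793) = (3025 - 17851)*(1/7793) = -14826*1/7793 = -14826/7793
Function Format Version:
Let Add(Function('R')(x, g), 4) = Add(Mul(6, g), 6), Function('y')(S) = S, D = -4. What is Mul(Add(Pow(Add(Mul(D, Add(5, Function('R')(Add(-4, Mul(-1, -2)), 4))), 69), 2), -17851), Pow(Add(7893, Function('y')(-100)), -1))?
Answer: Rational(-14826, 7793) ≈ -1.9025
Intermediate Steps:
Function('R')(x, g) = Add(2, Mul(6, g)) (Function('R')(x, g) = Add(-4, Add(Mul(6, g), 6)) = Add(-4, Add(6, Mul(6, g))) = Add(2, Mul(6, g)))
Mul(Add(Pow(Add(Mul(D, Add(5, Function('R')(Add(-4, Mul(-1, -2)), 4))), 69), 2), -17851), Pow(Add(7893, Function('y')(-100)), -1)) = Mul(Add(Pow(Add(Mul(-4, Add(5, Add(2, Mul(6, 4)))), 69), 2), -17851), Pow(Add(7893, -100), -1)) = Mul(Add(Pow(Add(Mul(-4, Add(5, Add(2, 24))), 69), 2), -17851), Pow(7793, -1)) = Mul(Add(Pow(Add(Mul(-4, Add(5, 26)), 69), 2), -17851), Rational(1, 7793)) = Mul(Add(Pow(Add(Mul(-4, 31), 69), 2), -17851), Rational(1, 7793)) = Mul(Add(Pow(Add(-124, 69), 2), -17851), Rational(1, 7793)) = Mul(Add(Pow(-55, 2), -17851), Rational(1, 7793)) = Mul(Add(3025, -17851), Rational(1, 7793)) = Mul(-14826, Rational(1, 7793)) = Rational(-14826, 7793)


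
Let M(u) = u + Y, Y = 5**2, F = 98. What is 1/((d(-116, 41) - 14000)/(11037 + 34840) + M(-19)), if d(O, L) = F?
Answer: 45877/261360 ≈ 0.17553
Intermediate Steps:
d(O, L) = 98
Y = 25
M(u) = 25 + u (M(u) = u + 25 = 25 + u)
1/((d(-116, 41) - 14000)/(11037 + 34840) + M(-19)) = 1/((98 - 14000)/(11037 + 34840) + (25 - 19)) = 1/(-13902/45877 + 6) = 1/(261360/45877) = 45877/261360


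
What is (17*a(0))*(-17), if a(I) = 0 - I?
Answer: 0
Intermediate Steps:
a(I) = -I
(17*a(0))*(-17) = (17*(-1*0))*(-17) = (17*0)*(-17) = 0*(-17) = 0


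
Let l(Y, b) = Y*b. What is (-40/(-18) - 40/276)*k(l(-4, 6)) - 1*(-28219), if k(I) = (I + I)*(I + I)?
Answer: 759117/23 ≈ 33005.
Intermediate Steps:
k(I) = 4*I² (k(I) = (2*I)*(2*I) = 4*I²)
(-40/(-18) - 40/276)*k(l(-4, 6)) - 1*(-28219) = (-40/(-18) - 40/276)*(4*(-4*6)²) - 1*(-28219) = (-40*(-1/18) - 40*1/276)*(4*(-24)²) + 28219 = (20/9 - 10/69)*(4*576) + 28219 = (430/207)*2304 + 28219 = 110080/23 + 28219 = 759117/23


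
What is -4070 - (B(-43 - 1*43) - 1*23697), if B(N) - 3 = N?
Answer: 19710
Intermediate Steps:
B(N) = 3 + N
-4070 - (B(-43 - 1*43) - 1*23697) = -4070 - ((3 + (-43 - 1*43)) - 1*23697) = -4070 - ((3 + (-43 - 43)) - 23697) = -4070 - ((3 - 86) - 23697) = -4070 - (-83 - 23697) = -4070 - 1*(-23780) = -4070 + 23780 = 19710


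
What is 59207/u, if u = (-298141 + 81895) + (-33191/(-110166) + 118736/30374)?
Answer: -99058701323694/361792201061527 ≈ -0.27380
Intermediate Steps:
u = -361792201061527/1673091042 (u = -216246 + (-33191*(-1/110166) + 118736*(1/30374)) = -216246 + (33191/110166 + 59368/15187) = -216246 + 7044406805/1673091042 = -361792201061527/1673091042 ≈ -2.1624e+5)
59207/u = 59207/(-361792201061527/1673091042) = 59207*(-1673091042/361792201061527) = -99058701323694/361792201061527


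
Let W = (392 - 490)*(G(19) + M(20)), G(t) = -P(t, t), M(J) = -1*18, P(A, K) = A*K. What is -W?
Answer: -37142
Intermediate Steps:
M(J) = -18
G(t) = -t² (G(t) = -t*t = -t²)
W = 37142 (W = (392 - 490)*(-1*19² - 18) = -98*(-1*361 - 18) = -98*(-361 - 18) = -98*(-379) = 37142)
-W = -1*37142 = -37142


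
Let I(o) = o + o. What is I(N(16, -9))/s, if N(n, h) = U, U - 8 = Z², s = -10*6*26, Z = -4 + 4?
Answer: -2/195 ≈ -0.010256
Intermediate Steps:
Z = 0
s = -1560 (s = -60*26 = -1560)
U = 8 (U = 8 + 0² = 8 + 0 = 8)
N(n, h) = 8
I(o) = 2*o
I(N(16, -9))/s = (2*8)/(-1560) = 16*(-1/1560) = -2/195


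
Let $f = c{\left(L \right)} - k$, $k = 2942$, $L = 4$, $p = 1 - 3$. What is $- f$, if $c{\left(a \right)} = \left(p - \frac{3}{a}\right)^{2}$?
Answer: $\frac{46951}{16} \approx 2934.4$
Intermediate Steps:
$p = -2$
$c{\left(a \right)} = \left(-2 - \frac{3}{a}\right)^{2}$
$f = - \frac{46951}{16}$ ($f = \frac{\left(3 + 2 \cdot 4\right)^{2}}{16} - 2942 = \frac{\left(3 + 8\right)^{2}}{16} - 2942 = \frac{11^{2}}{16} - 2942 = \frac{1}{16} \cdot 121 - 2942 = \frac{121}{16} - 2942 = - \frac{46951}{16} \approx -2934.4$)
$- f = \left(-1\right) \left(- \frac{46951}{16}\right) = \frac{46951}{16}$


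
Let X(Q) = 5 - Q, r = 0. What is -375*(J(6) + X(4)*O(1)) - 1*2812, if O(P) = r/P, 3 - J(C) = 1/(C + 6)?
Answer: -15623/4 ≈ -3905.8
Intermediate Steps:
J(C) = 3 - 1/(6 + C) (J(C) = 3 - 1/(C + 6) = 3 - 1/(6 + C))
O(P) = 0 (O(P) = 0/P = 0)
-375*(J(6) + X(4)*O(1)) - 1*2812 = -375*((17 + 3*6)/(6 + 6) + (5 - 1*4)*0) - 1*2812 = -375*((17 + 18)/12 + (5 - 4)*0) - 2812 = -375*((1/12)*35 + 1*0) - 2812 = -375*(35/12 + 0) - 2812 = -375*35/12 - 2812 = -4375/4 - 2812 = -15623/4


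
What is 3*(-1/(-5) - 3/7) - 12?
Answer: -444/35 ≈ -12.686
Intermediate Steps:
3*(-1/(-5) - 3/7) - 12 = 3*(-1*(-⅕) - 3*⅐) - 12 = 3*(⅕ - 3/7) - 12 = 3*(-8/35) - 12 = -24/35 - 12 = -444/35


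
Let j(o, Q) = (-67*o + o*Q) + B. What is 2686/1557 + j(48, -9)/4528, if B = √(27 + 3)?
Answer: 405142/440631 + √30/4528 ≈ 0.92067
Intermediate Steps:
B = √30 ≈ 5.4772
j(o, Q) = √30 - 67*o + Q*o (j(o, Q) = (-67*o + o*Q) + √30 = (-67*o + Q*o) + √30 = √30 - 67*o + Q*o)
2686/1557 + j(48, -9)/4528 = 2686/1557 + (√30 - 67*48 - 9*48)/4528 = 2686*(1/1557) + (√30 - 3216 - 432)*(1/4528) = 2686/1557 + (-3648 + √30)*(1/4528) = 2686/1557 + (-228/283 + √30/4528) = 405142/440631 + √30/4528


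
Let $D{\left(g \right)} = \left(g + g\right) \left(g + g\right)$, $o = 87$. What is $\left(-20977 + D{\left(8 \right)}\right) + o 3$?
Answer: $-20460$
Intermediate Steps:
$D{\left(g \right)} = 4 g^{2}$ ($D{\left(g \right)} = 2 g 2 g = 4 g^{2}$)
$\left(-20977 + D{\left(8 \right)}\right) + o 3 = \left(-20977 + 4 \cdot 8^{2}\right) + 87 \cdot 3 = \left(-20977 + 4 \cdot 64\right) + 261 = \left(-20977 + 256\right) + 261 = -20721 + 261 = -20460$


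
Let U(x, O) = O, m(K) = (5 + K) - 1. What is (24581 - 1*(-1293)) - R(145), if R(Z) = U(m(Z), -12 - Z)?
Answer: 26031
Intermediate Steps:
m(K) = 4 + K
R(Z) = -12 - Z
(24581 - 1*(-1293)) - R(145) = (24581 - 1*(-1293)) - (-12 - 1*145) = (24581 + 1293) - (-12 - 145) = 25874 - 1*(-157) = 25874 + 157 = 26031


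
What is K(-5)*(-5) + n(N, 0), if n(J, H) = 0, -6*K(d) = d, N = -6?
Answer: -25/6 ≈ -4.1667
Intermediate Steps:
K(d) = -d/6
K(-5)*(-5) + n(N, 0) = -⅙*(-5)*(-5) + 0 = (⅚)*(-5) + 0 = -25/6 + 0 = -25/6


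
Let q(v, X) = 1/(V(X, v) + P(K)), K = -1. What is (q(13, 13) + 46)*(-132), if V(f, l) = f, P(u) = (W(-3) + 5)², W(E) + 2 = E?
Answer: -79068/13 ≈ -6082.2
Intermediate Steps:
W(E) = -2 + E
P(u) = 0 (P(u) = ((-2 - 3) + 5)² = (-5 + 5)² = 0² = 0)
q(v, X) = 1/X (q(v, X) = 1/(X + 0) = 1/X)
(q(13, 13) + 46)*(-132) = (1/13 + 46)*(-132) = (599/13)*(-132) = -79068/13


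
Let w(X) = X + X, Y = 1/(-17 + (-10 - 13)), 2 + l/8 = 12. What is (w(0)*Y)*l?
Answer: 0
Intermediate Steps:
l = 80 (l = -16 + 8*12 = -16 + 96 = 80)
Y = -1/40 (Y = 1/(-17 - 23) = 1/(-40) = -1/40 ≈ -0.025000)
w(X) = 2*X
(w(0)*Y)*l = ((2*0)*(-1/40))*80 = (0*(-1/40))*80 = 0*80 = 0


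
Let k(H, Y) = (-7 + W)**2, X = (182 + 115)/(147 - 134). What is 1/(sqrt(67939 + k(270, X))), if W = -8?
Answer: sqrt(17041)/34082 ≈ 0.0038302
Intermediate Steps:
X = 297/13 ≈ 22.846
k(H, Y) = 225 (k(H, Y) = (-7 - 8)**2 = (-15)**2 = 225)
1/(sqrt(67939 + k(270, X))) = 1/(sqrt(67939 + 225)) = 1/(sqrt(68164)) = 1/(2*sqrt(17041)) = sqrt(17041)/34082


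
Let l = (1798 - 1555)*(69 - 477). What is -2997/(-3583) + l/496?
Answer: -44218305/222146 ≈ -199.05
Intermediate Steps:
l = -99144 (l = 243*(-408) = -99144)
-2997/(-3583) + l/496 = -2997/(-3583) - 99144/496 = -2997*(-1/3583) - 99144*1/496 = 2997/3583 - 12393/62 = -44218305/222146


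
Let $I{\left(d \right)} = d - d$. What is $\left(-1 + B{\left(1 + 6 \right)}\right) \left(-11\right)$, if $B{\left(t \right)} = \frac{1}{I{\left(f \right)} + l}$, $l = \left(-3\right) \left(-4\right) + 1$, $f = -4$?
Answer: $\frac{132}{13} \approx 10.154$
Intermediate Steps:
$I{\left(d \right)} = 0$
$l = 13$ ($l = 12 + 1 = 13$)
$B{\left(t \right)} = \frac{1}{13}$ ($B{\left(t \right)} = \frac{1}{0 + 13} = \frac{1}{13}$)
$\left(-1 + B{\left(1 + 6 \right)}\right) \left(-11\right) = \left(-1 + \frac{1}{13}\right) \left(-11\right) = \left(- \frac{12}{13}\right) \left(-11\right) = \frac{132}{13}$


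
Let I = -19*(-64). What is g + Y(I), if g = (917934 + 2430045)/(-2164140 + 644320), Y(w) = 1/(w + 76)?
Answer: -540508631/245450930 ≈ -2.2021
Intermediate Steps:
I = 1216
Y(w) = 1/(76 + w)
g = -3347979/1519820 (g = 3347979/(-1519820) = 3347979*(-1/1519820) = -3347979/1519820 ≈ -2.2029)
g + Y(I) = -3347979/1519820 + 1/(76 + 1216) = -3347979/1519820 + 1/1292 = -540508631/245450930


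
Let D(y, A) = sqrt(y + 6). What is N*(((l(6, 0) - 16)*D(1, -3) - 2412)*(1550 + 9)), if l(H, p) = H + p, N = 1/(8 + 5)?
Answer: -3760308/13 - 15590*sqrt(7)/13 ≈ -2.9243e+5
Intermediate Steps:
D(y, A) = sqrt(6 + y)
N = 1/13 ≈ 0.076923
N*(((l(6, 0) - 16)*D(1, -3) - 2412)*(1550 + 9)) = ((((6 + 0) - 16)*sqrt(6 + 1) - 2412)*(1550 + 9))/13 = (((6 - 16)*sqrt(7) - 2412)*1559)/13 = ((-10*sqrt(7) - 2412)*1559)/13 = ((-2412 - 10*sqrt(7))*1559)/13 = (-3760308 - 15590*sqrt(7))/13 = -3760308/13 - 15590*sqrt(7)/13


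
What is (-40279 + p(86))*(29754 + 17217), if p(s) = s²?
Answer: -1544547393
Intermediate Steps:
(-40279 + p(86))*(29754 + 17217) = (-40279 + 86²)*(29754 + 17217) = (-40279 + 7396)*46971 = -32883*46971 = -1544547393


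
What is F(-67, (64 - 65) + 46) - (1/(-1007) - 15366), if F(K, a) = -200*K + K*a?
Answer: 25931258/1007 ≈ 25751.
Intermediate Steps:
F(-67, (64 - 65) + 46) - (1/(-1007) - 15366) = -67*(-200 + ((64 - 65) + 46)) - (1/(-1007) - 15366) = -67*(-200 + (-1 + 46)) - (-1/1007 - 15366) = -67*(-200 + 45) - 1*(-15473563/1007) = -67*(-155) + 15473563/1007 = 10385 + 15473563/1007 = 25931258/1007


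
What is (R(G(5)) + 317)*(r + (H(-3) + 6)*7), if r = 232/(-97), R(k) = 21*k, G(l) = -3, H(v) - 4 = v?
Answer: 1148334/97 ≈ 11839.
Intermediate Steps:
H(v) = 4 + v
r = -232/97 (r = 232*(-1/97) = -232/97 ≈ -2.3918)
(R(G(5)) + 317)*(r + (H(-3) + 6)*7) = (21*(-3) + 317)*(-232/97 + ((4 - 3) + 6)*7) = (-63 + 317)*(-232/97 + (1 + 6)*7) = 254*(-232/97 + 7*7) = 254*(-232/97 + 49) = 254*(4521/97) = 1148334/97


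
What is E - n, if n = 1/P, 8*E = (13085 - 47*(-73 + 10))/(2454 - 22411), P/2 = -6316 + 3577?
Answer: -21935083/218648892 ≈ -0.10032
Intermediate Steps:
P = -5478 (P = 2*(-6316 + 3577) = 2*(-2739) = -5478)
E = -8023/79828 (E = ((13085 - 47*(-73 + 10))/(2454 - 22411))/8 = ((13085 - 47*(-63))/(-19957))/8 = ((13085 + 2961)*(-1/19957))/8 = (16046*(-1/19957))/8 = (1/8)*(-16046/19957) = -8023/79828 ≈ -0.10050)
n = -1/5478 (n = 1/(-5478) = -1/5478 ≈ -0.00018255)
E - n = -8023/79828 - 1*(-1/5478) = -8023/79828 + 1/5478 = -21935083/218648892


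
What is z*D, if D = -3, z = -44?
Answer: 132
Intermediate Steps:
z*D = -44*(-3) = 132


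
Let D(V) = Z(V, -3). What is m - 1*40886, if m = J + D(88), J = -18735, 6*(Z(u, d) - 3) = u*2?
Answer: -178766/3 ≈ -59589.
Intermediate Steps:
Z(u, d) = 3 + u/3 (Z(u, d) = 3 + (u*2)/6 = 3 + (2*u)/6 = 3 + u/3)
D(V) = 3 + V/3
m = -56108/3 (m = -18735 + (3 + (⅓)*88) = -18735 + (3 + 88/3) = -18735 + 97/3 = -56108/3 ≈ -18703.)
m - 1*40886 = -56108/3 - 1*40886 = -56108/3 - 40886 = -178766/3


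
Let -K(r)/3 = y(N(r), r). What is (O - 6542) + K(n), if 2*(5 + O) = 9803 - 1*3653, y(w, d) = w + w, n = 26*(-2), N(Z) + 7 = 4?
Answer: -3454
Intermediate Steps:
N(Z) = -3 (N(Z) = -7 + 4 = -3)
n = -52
y(w, d) = 2*w
O = 3070 (O = -5 + (9803 - 1*3653)/2 = -5 + (9803 - 3653)/2 = -5 + (1/2)*6150 = -5 + 3075 = 3070)
K(r) = 18 (K(r) = -6*(-3) = -3*(-6) = 18)
(O - 6542) + K(n) = (3070 - 6542) + 18 = -3472 + 18 = -3454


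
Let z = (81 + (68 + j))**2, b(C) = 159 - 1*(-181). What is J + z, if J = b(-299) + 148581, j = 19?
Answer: 177145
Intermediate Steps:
b(C) = 340 (b(C) = 159 + 181 = 340)
J = 148921 (J = 340 + 148581 = 148921)
z = 28224 (z = (81 + (68 + 19))**2 = (81 + 87)**2 = 168**2 = 28224)
J + z = 148921 + 28224 = 177145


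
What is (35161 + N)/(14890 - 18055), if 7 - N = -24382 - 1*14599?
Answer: -74149/3165 ≈ -23.428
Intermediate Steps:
N = 38988 (N = 7 - (-24382 - 1*14599) = 7 - (-24382 - 14599) = 7 - 1*(-38981) = 7 + 38981 = 38988)
(35161 + N)/(14890 - 18055) = (35161 + 38988)/(14890 - 18055) = 74149/(-3165) = 74149*(-1/3165) = -74149/3165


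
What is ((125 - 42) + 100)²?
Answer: 33489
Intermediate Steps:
((125 - 42) + 100)² = (83 + 100)² = 183² = 33489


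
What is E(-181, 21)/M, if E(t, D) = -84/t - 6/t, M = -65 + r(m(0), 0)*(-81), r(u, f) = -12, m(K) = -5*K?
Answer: 90/164167 ≈ 0.00054822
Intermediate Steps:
M = 907 (M = -65 - 12*(-81) = -65 + 972 = 907)
E(t, D) = -90/t
E(-181, 21)/M = -90/(-181)/907 = -90*(-1/181)*(1/907) = (90/181)*(1/907) = 90/164167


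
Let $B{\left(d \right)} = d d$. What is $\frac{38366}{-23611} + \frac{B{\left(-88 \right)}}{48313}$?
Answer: $- \frac{1670732974}{1140718243} \approx -1.4646$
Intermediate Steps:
$B{\left(d \right)} = d^{2}$
$\frac{38366}{-23611} + \frac{B{\left(-88 \right)}}{48313} = \frac{38366}{-23611} + \frac{\left(-88\right)^{2}}{48313} = 38366 \left(- \frac{1}{23611}\right) + 7744 \cdot \frac{1}{48313} = - \frac{38366}{23611} + \frac{7744}{48313} = - \frac{1670732974}{1140718243}$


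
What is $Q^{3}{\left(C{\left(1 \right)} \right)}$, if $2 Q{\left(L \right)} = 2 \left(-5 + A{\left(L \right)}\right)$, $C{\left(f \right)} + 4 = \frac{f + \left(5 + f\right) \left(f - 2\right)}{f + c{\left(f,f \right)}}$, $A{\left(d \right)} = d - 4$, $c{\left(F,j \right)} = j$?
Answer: $- \frac{29791}{8} \approx -3723.9$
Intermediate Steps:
$A{\left(d \right)} = -4 + d$
$C{\left(f \right)} = -4 + \frac{f + \left(-2 + f\right) \left(5 + f\right)}{2 f}$ ($C{\left(f \right)} = -4 + \frac{f + \left(5 + f\right) \left(f - 2\right)}{f + f} = -4 + \frac{f + \left(5 + f\right) \left(-2 + f\right)}{2 f} = -4 + \left(f + \left(-2 + f\right) \left(5 + f\right)\right) \frac{1}{2 f} = -4 + \frac{f + \left(-2 + f\right) \left(5 + f\right)}{2 f}$)
$Q{\left(L \right)} = -9 + L$ ($Q{\left(L \right)} = \frac{2 \left(-5 + \left(-4 + L\right)\right)}{2} = \frac{2 \left(-9 + L\right)}{2} = \frac{-18 + 2 L}{2} = -9 + L$)
$Q^{3}{\left(C{\left(1 \right)} \right)} = \left(-9 - \left(\frac{3}{2} + 5\right)\right)^{3} = \left(-9 - \frac{13}{2}\right)^{3} = \left(- \frac{31}{2}\right)^{3} = - \frac{29791}{8}$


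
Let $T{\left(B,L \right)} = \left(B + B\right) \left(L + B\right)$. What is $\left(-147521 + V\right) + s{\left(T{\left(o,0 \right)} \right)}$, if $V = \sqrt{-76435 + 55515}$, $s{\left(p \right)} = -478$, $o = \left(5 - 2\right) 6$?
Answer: $-147999 + 2 i \sqrt{5230} \approx -1.48 \cdot 10^{5} + 144.64 i$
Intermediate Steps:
$o = 18$ ($o = 3 \cdot 6 = 18$)
$T{\left(B,L \right)} = 2 B \left(B + L\right)$
$V = 2 i \sqrt{5230}$ ($V = \sqrt{-20920} = 2 i \sqrt{5230} \approx 144.64 i$)
$\left(-147521 + V\right) + s{\left(T{\left(o,0 \right)} \right)} = \left(-147521 + 2 i \sqrt{5230}\right) - 478 = -147999 + 2 i \sqrt{5230}$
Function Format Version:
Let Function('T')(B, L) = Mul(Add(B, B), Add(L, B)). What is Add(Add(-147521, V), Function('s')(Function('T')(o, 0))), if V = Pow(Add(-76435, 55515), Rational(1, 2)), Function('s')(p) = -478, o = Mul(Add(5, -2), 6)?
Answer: Add(-147999, Mul(2, I, Pow(5230, Rational(1, 2)))) ≈ Add(-1.4800e+5, Mul(144.64, I))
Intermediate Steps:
o = 18 (o = Mul(3, 6) = 18)
Function('T')(B, L) = Mul(2, B, Add(B, L)) (Function('T')(B, L) = Mul(Mul(2, B), Add(B, L)) = Mul(2, B, Add(B, L)))
V = Mul(2, I, Pow(5230, Rational(1, 2))) (V = Pow(-20920, Rational(1, 2)) = Mul(2, I, Pow(5230, Rational(1, 2))) ≈ Mul(144.64, I))
Add(Add(-147521, V), Function('s')(Function('T')(o, 0))) = Add(Add(-147521, Mul(2, I, Pow(5230, Rational(1, 2)))), -478) = Add(-147999, Mul(2, I, Pow(5230, Rational(1, 2))))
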